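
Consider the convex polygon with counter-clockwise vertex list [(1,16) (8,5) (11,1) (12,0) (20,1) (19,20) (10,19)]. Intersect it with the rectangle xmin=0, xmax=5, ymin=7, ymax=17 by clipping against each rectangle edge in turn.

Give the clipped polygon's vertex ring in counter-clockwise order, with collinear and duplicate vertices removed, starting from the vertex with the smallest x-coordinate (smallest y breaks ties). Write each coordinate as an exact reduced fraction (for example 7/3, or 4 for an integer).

Clipped polygon: [(1,16) (5,68/7) (5,17) (4,17)]

1. After x ≥ 0: [(1,16) (8,5) (11,1) (12,0) (20,1) (19,20) (10,19)]
2. After x ≤ 5: [(5,52/3) (1,16) (5,68/7)]
3. After y ≥ 7: [(5,52/3) (1,16) (5,68/7)]
4. After y ≤ 17: [(5,17) (4,17) (1,16) (5,68/7)]
5. Canonical ring: [(1,16) (5,68/7) (5,17) (4,17)]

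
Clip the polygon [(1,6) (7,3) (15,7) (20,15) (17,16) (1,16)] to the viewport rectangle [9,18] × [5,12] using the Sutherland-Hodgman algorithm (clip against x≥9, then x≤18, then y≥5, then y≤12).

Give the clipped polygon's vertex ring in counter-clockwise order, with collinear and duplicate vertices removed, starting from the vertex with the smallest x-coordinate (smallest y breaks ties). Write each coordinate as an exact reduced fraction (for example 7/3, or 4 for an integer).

Clipped polygon: [(9,5) (11,5) (15,7) (18,59/5) (18,12) (9,12)]

1. After x ≥ 9: [(9,4) (15,7) (20,15) (17,16) (9,16)]
2. After x ≤ 18: [(9,4) (15,7) (18,59/5) (18,47/3) (17,16) (9,16)]
3. After y ≥ 5: [(9,5) (11,5) (15,7) (18,59/5) (18,47/3) (17,16) (9,16)]
4. After y ≤ 12: [(9,12) (9,5) (11,5) (15,7) (18,59/5) (18,12)]
5. Canonical ring: [(9,5) (11,5) (15,7) (18,59/5) (18,12) (9,12)]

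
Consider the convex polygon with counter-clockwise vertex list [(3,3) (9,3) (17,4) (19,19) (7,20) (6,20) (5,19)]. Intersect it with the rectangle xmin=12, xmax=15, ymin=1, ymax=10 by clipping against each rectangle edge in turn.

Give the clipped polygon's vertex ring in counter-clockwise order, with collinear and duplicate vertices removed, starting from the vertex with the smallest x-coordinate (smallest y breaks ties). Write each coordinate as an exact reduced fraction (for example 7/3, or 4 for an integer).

Clipped polygon: [(12,27/8) (15,15/4) (15,10) (12,10)]

1. After x ≥ 12: [(12,27/8) (17,4) (19,19) (12,235/12)]
2. After x ≤ 15: [(12,27/8) (15,15/4) (15,58/3) (12,235/12)]
3. After y ≥ 1: [(12,27/8) (15,15/4) (15,58/3) (12,235/12)]
4. After y ≤ 10: [(12,10) (12,27/8) (15,15/4) (15,10)]
5. Canonical ring: [(12,27/8) (15,15/4) (15,10) (12,10)]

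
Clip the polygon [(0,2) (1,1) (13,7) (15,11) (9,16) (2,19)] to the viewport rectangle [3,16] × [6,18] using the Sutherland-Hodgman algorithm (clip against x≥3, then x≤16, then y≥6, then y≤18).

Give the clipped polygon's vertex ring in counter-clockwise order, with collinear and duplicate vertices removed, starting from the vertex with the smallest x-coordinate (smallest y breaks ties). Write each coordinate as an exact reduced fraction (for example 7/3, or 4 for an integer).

Clipped polygon: [(3,6) (11,6) (13,7) (15,11) (9,16) (13/3,18) (3,18)]

1. After x ≥ 3: [(3,2) (13,7) (15,11) (9,16) (3,130/7)]
2. After x ≤ 16: [(3,2) (13,7) (15,11) (9,16) (3,130/7)]
3. After y ≥ 6: [(3,6) (11,6) (13,7) (15,11) (9,16) (3,130/7)]
4. After y ≤ 18: [(3,18) (3,6) (11,6) (13,7) (15,11) (9,16) (13/3,18)]
5. Canonical ring: [(3,6) (11,6) (13,7) (15,11) (9,16) (13/3,18) (3,18)]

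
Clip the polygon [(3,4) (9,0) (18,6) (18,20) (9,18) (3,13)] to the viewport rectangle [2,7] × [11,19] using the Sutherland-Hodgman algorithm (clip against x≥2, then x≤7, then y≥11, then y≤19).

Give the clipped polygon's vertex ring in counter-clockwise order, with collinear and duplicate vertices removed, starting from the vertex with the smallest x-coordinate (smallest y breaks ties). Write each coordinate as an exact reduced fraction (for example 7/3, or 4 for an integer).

Clipped polygon: [(3,11) (7,11) (7,49/3) (3,13)]

1. After x ≥ 2: [(3,4) (9,0) (18,6) (18,20) (9,18) (3,13)]
2. After x ≤ 7: [(3,4) (7,4/3) (7,49/3) (3,13)]
3. After y ≥ 11: [(3,11) (7,11) (7,49/3) (3,13)]
4. After y ≤ 19: [(3,11) (7,11) (7,49/3) (3,13)]
5. Canonical ring: [(3,11) (7,11) (7,49/3) (3,13)]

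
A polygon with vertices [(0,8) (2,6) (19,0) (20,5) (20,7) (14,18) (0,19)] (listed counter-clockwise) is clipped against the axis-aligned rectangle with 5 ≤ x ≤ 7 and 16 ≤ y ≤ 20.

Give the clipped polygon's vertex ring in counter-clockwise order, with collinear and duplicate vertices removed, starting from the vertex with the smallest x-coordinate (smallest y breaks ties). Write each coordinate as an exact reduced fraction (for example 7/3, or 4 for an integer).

Clipped polygon: [(5,16) (7,16) (7,37/2) (5,261/14)]

1. After x ≥ 5: [(5,84/17) (19,0) (20,5) (20,7) (14,18) (5,261/14)]
2. After x ≤ 7: [(5,84/17) (7,72/17) (7,37/2) (5,261/14)]
3. After y ≥ 16: [(5,16) (7,16) (7,37/2) (5,261/14)]
4. After y ≤ 20: [(5,16) (7,16) (7,37/2) (5,261/14)]
5. Canonical ring: [(5,16) (7,16) (7,37/2) (5,261/14)]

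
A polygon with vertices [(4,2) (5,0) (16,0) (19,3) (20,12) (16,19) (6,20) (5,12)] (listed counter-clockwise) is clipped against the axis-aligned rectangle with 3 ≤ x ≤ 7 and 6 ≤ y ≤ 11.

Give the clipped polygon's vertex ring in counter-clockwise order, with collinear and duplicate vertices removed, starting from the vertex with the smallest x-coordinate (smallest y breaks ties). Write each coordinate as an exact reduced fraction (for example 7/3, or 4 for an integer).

Clipped polygon: [(22/5,6) (7,6) (7,11) (49/10,11)]

1. After x ≥ 3: [(4,2) (5,0) (16,0) (19,3) (20,12) (16,19) (6,20) (5,12)]
2. After x ≤ 7: [(4,2) (5,0) (7,0) (7,199/10) (6,20) (5,12)]
3. After y ≥ 6: [(22/5,6) (7,6) (7,199/10) (6,20) (5,12)]
4. After y ≤ 11: [(49/10,11) (22/5,6) (7,6) (7,11)]
5. Canonical ring: [(22/5,6) (7,6) (7,11) (49/10,11)]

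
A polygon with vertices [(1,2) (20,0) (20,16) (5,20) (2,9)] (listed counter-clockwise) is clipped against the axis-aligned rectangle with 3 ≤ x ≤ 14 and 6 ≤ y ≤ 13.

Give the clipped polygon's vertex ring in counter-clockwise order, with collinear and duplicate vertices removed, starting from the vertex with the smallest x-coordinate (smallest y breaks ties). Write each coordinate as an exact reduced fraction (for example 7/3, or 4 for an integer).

Clipped polygon: [(3,6) (14,6) (14,13) (34/11,13) (3,38/3)]

1. After x ≥ 3: [(3,34/19) (20,0) (20,16) (5,20) (3,38/3)]
2. After x ≤ 14: [(3,34/19) (14,12/19) (14,88/5) (5,20) (3,38/3)]
3. After y ≥ 6: [(3,6) (14,6) (14,88/5) (5,20) (3,38/3)]
4. After y ≤ 13: [(3,6) (14,6) (14,13) (34/11,13) (3,38/3)]
5. Canonical ring: [(3,6) (14,6) (14,13) (34/11,13) (3,38/3)]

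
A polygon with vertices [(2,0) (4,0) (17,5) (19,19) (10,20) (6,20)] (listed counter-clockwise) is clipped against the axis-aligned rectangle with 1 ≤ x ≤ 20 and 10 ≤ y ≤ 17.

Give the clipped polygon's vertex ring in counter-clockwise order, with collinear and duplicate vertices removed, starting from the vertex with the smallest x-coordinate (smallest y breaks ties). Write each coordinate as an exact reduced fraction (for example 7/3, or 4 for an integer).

Clipped polygon: [(4,10) (124/7,10) (131/7,17) (27/5,17)]

1. After x ≥ 1: [(2,0) (4,0) (17,5) (19,19) (10,20) (6,20)]
2. After x ≤ 20: [(2,0) (4,0) (17,5) (19,19) (10,20) (6,20)]
3. After y ≥ 10: [(4,10) (124/7,10) (19,19) (10,20) (6,20)]
4. After y ≤ 17: [(27/5,17) (4,10) (124/7,10) (131/7,17)]
5. Canonical ring: [(4,10) (124/7,10) (131/7,17) (27/5,17)]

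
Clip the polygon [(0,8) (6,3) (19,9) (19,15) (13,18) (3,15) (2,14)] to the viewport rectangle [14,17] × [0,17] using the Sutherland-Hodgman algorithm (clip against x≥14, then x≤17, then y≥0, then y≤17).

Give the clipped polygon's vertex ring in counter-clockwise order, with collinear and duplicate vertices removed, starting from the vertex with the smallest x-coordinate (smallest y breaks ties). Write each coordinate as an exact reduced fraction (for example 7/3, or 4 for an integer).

Clipped polygon: [(14,87/13) (17,105/13) (17,16) (15,17) (14,17)]

1. After x ≥ 14: [(14,87/13) (19,9) (19,15) (14,35/2)]
2. After x ≤ 17: [(14,87/13) (17,105/13) (17,16) (14,35/2)]
3. After y ≥ 0: [(14,87/13) (17,105/13) (17,16) (14,35/2)]
4. After y ≤ 17: [(14,17) (14,87/13) (17,105/13) (17,16) (15,17)]
5. Canonical ring: [(14,87/13) (17,105/13) (17,16) (15,17) (14,17)]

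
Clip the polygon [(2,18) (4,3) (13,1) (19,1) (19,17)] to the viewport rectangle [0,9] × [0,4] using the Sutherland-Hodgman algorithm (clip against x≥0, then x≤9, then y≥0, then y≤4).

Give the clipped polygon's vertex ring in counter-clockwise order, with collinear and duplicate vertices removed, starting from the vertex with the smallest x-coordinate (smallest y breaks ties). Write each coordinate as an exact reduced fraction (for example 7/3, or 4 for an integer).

Clipped polygon: [(58/15,4) (4,3) (9,17/9) (9,4)]

1. After x ≥ 0: [(2,18) (4,3) (13,1) (19,1) (19,17)]
2. After x ≤ 9: [(9,299/17) (2,18) (4,3) (9,17/9)]
3. After y ≥ 0: [(9,299/17) (2,18) (4,3) (9,17/9)]
4. After y ≤ 4: [(9,4) (58/15,4) (4,3) (9,17/9)]
5. Canonical ring: [(58/15,4) (4,3) (9,17/9) (9,4)]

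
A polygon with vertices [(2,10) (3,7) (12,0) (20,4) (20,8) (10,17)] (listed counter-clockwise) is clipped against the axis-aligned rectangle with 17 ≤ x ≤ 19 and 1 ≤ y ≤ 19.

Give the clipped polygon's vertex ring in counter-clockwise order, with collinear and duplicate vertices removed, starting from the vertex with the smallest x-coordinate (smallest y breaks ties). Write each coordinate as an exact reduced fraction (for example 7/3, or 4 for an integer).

Clipped polygon: [(17,5/2) (19,7/2) (19,89/10) (17,107/10)]

1. After x ≥ 17: [(17,5/2) (20,4) (20,8) (17,107/10)]
2. After x ≤ 19: [(17,5/2) (19,7/2) (19,89/10) (17,107/10)]
3. After y ≥ 1: [(17,5/2) (19,7/2) (19,89/10) (17,107/10)]
4. After y ≤ 19: [(17,5/2) (19,7/2) (19,89/10) (17,107/10)]
5. Canonical ring: [(17,5/2) (19,7/2) (19,89/10) (17,107/10)]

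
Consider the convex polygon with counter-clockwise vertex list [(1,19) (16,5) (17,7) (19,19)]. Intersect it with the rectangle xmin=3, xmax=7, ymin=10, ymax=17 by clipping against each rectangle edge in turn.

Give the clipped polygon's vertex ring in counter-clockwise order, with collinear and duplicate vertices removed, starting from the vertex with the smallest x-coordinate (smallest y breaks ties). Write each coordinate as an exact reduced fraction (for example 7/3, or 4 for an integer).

1. After x ≥ 3: [(3,19) (3,257/15) (16,5) (17,7) (19,19)]
2. After x ≤ 7: [(7,19) (3,19) (3,257/15) (7,67/5)]
3. After y ≥ 10: [(7,19) (3,19) (3,257/15) (7,67/5)]
4. After y ≤ 17: [(7,17) (22/7,17) (7,67/5)]
5. Canonical ring: [(22/7,17) (7,67/5) (7,17)]

Clipped polygon: [(22/7,17) (7,67/5) (7,17)]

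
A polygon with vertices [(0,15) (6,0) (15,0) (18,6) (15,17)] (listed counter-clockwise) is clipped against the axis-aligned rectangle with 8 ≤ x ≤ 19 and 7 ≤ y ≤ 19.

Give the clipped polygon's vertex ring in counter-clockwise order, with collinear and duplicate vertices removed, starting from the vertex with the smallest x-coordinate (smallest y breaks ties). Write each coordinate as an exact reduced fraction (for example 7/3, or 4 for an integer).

Clipped polygon: [(8,7) (195/11,7) (15,17) (8,241/15)]

1. After x ≥ 8: [(8,241/15) (8,0) (15,0) (18,6) (15,17)]
2. After x ≤ 19: [(8,241/15) (8,0) (15,0) (18,6) (15,17)]
3. After y ≥ 7: [(8,241/15) (8,7) (195/11,7) (15,17)]
4. After y ≤ 19: [(8,241/15) (8,7) (195/11,7) (15,17)]
5. Canonical ring: [(8,7) (195/11,7) (15,17) (8,241/15)]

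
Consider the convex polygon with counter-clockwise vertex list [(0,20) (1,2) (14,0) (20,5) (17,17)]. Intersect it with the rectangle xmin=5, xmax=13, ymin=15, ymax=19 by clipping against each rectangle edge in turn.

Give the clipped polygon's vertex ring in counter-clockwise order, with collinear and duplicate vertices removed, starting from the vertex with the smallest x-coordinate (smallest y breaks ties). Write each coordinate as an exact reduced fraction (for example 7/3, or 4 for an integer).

1. After x ≥ 5: [(5,325/17) (5,18/13) (14,0) (20,5) (17,17)]
2. After x ≤ 13: [(13,301/17) (5,325/17) (5,18/13) (13,2/13)]
3. After y ≥ 15: [(13,15) (13,301/17) (5,325/17) (5,15)]
4. After y ≤ 19: [(13,15) (13,301/17) (17/3,19) (5,19) (5,15)]
5. Canonical ring: [(5,15) (13,15) (13,301/17) (17/3,19) (5,19)]

Clipped polygon: [(5,15) (13,15) (13,301/17) (17/3,19) (5,19)]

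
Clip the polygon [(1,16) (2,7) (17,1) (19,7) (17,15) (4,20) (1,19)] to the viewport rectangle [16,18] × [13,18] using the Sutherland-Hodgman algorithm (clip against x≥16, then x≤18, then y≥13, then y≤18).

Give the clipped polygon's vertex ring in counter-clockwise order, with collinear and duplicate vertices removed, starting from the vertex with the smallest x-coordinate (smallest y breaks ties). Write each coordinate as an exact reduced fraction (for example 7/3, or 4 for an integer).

Clipped polygon: [(16,13) (35/2,13) (17,15) (16,200/13)]

1. After x ≥ 16: [(16,7/5) (17,1) (19,7) (17,15) (16,200/13)]
2. After x ≤ 18: [(16,7/5) (17,1) (18,4) (18,11) (17,15) (16,200/13)]
3. After y ≥ 13: [(16,13) (35/2,13) (17,15) (16,200/13)]
4. After y ≤ 18: [(16,13) (35/2,13) (17,15) (16,200/13)]
5. Canonical ring: [(16,13) (35/2,13) (17,15) (16,200/13)]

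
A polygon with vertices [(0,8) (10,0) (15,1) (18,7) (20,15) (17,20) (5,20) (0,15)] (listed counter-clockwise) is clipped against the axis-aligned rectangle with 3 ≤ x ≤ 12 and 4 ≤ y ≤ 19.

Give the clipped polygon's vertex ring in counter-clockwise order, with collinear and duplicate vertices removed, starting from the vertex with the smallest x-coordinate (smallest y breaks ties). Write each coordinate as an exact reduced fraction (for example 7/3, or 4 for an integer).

Clipped polygon: [(3,28/5) (5,4) (12,4) (12,19) (4,19) (3,18)]

1. After x ≥ 3: [(3,28/5) (10,0) (15,1) (18,7) (20,15) (17,20) (5,20) (3,18)]
2. After x ≤ 12: [(3,28/5) (10,0) (12,2/5) (12,20) (5,20) (3,18)]
3. After y ≥ 4: [(3,28/5) (5,4) (12,4) (12,20) (5,20) (3,18)]
4. After y ≤ 19: [(3,28/5) (5,4) (12,4) (12,19) (4,19) (3,18)]
5. Canonical ring: [(3,28/5) (5,4) (12,4) (12,19) (4,19) (3,18)]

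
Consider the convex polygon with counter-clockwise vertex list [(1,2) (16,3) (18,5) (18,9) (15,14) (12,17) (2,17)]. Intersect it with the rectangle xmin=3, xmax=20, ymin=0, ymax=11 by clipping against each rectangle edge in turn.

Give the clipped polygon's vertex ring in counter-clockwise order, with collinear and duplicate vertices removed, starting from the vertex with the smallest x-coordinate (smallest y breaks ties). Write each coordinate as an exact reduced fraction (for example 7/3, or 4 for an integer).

1. After x ≥ 3: [(3,32/15) (16,3) (18,5) (18,9) (15,14) (12,17) (3,17)]
2. After x ≤ 20: [(3,32/15) (16,3) (18,5) (18,9) (15,14) (12,17) (3,17)]
3. After y ≥ 0: [(3,32/15) (16,3) (18,5) (18,9) (15,14) (12,17) (3,17)]
4. After y ≤ 11: [(3,11) (3,32/15) (16,3) (18,5) (18,9) (84/5,11)]
5. Canonical ring: [(3,32/15) (16,3) (18,5) (18,9) (84/5,11) (3,11)]

Clipped polygon: [(3,32/15) (16,3) (18,5) (18,9) (84/5,11) (3,11)]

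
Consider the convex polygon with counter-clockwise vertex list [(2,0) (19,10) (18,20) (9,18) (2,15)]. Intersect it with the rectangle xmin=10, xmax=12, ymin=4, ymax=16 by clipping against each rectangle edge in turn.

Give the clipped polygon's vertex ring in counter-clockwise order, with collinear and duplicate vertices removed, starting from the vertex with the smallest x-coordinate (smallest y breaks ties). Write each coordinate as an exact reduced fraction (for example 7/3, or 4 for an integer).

Clipped polygon: [(10,80/17) (12,100/17) (12,16) (10,16)]

1. After x ≥ 10: [(10,80/17) (19,10) (18,20) (10,164/9)]
2. After x ≤ 12: [(10,80/17) (12,100/17) (12,56/3) (10,164/9)]
3. After y ≥ 4: [(10,80/17) (12,100/17) (12,56/3) (10,164/9)]
4. After y ≤ 16: [(10,16) (10,80/17) (12,100/17) (12,16)]
5. Canonical ring: [(10,80/17) (12,100/17) (12,16) (10,16)]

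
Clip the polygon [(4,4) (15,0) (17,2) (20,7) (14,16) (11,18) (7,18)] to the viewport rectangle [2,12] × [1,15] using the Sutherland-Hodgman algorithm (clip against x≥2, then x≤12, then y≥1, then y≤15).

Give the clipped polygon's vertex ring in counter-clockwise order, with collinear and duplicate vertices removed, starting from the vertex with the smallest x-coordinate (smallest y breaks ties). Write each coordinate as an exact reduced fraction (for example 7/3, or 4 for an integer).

Clipped polygon: [(4,4) (12,12/11) (12,15) (89/14,15)]

1. After x ≥ 2: [(4,4) (15,0) (17,2) (20,7) (14,16) (11,18) (7,18)]
2. After x ≤ 12: [(4,4) (12,12/11) (12,52/3) (11,18) (7,18)]
3. After y ≥ 1: [(4,4) (12,12/11) (12,52/3) (11,18) (7,18)]
4. After y ≤ 15: [(89/14,15) (4,4) (12,12/11) (12,15)]
5. Canonical ring: [(4,4) (12,12/11) (12,15) (89/14,15)]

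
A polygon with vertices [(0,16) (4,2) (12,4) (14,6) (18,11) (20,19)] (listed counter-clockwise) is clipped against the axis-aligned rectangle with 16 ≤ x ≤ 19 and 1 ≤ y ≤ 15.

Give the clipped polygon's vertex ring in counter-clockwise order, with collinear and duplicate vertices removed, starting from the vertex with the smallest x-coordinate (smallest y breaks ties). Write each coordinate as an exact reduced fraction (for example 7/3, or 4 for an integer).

Clipped polygon: [(16,17/2) (18,11) (19,15) (16,15)]

1. After x ≥ 16: [(16,92/5) (16,17/2) (18,11) (20,19)]
2. After x ≤ 19: [(19,377/20) (16,92/5) (16,17/2) (18,11) (19,15)]
3. After y ≥ 1: [(19,377/20) (16,92/5) (16,17/2) (18,11) (19,15)]
4. After y ≤ 15: [(19,15) (16,15) (16,17/2) (18,11) (19,15)]
5. Canonical ring: [(16,17/2) (18,11) (19,15) (16,15)]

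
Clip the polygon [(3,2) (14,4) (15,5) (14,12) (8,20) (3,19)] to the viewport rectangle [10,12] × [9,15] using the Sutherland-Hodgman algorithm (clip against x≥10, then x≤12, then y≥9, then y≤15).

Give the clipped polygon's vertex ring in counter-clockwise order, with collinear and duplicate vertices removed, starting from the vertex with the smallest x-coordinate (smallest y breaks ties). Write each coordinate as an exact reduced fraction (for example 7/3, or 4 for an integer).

Clipped polygon: [(10,9) (12,9) (12,44/3) (47/4,15) (10,15)]

1. After x ≥ 10: [(10,36/11) (14,4) (15,5) (14,12) (10,52/3)]
2. After x ≤ 12: [(10,36/11) (12,40/11) (12,44/3) (10,52/3)]
3. After y ≥ 9: [(10,9) (12,9) (12,44/3) (10,52/3)]
4. After y ≤ 15: [(10,15) (10,9) (12,9) (12,44/3) (47/4,15)]
5. Canonical ring: [(10,9) (12,9) (12,44/3) (47/4,15) (10,15)]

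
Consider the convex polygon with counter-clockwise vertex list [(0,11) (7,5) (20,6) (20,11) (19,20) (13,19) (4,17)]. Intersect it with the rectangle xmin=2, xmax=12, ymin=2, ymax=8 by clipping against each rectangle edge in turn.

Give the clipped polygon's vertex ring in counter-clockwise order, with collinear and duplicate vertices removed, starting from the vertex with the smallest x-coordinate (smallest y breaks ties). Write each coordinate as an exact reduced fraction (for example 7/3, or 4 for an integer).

Clipped polygon: [(7/2,8) (7,5) (12,70/13) (12,8)]

1. After x ≥ 2: [(2,14) (2,65/7) (7,5) (20,6) (20,11) (19,20) (13,19) (4,17)]
2. After x ≤ 12: [(2,14) (2,65/7) (7,5) (12,70/13) (12,169/9) (4,17)]
3. After y ≥ 2: [(2,14) (2,65/7) (7,5) (12,70/13) (12,169/9) (4,17)]
4. After y ≤ 8: [(7/2,8) (7,5) (12,70/13) (12,8)]
5. Canonical ring: [(7/2,8) (7,5) (12,70/13) (12,8)]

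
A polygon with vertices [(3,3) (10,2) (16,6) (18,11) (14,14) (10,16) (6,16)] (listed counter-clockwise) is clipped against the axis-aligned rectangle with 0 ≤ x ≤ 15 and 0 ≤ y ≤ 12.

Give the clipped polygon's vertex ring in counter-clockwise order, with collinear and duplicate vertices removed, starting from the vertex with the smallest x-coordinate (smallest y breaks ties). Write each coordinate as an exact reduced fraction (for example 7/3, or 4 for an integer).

1. After x ≥ 0: [(3,3) (10,2) (16,6) (18,11) (14,14) (10,16) (6,16)]
2. After x ≤ 15: [(3,3) (10,2) (15,16/3) (15,53/4) (14,14) (10,16) (6,16)]
3. After y ≥ 0: [(3,3) (10,2) (15,16/3) (15,53/4) (14,14) (10,16) (6,16)]
4. After y ≤ 12: [(66/13,12) (3,3) (10,2) (15,16/3) (15,12)]
5. Canonical ring: [(3,3) (10,2) (15,16/3) (15,12) (66/13,12)]

Clipped polygon: [(3,3) (10,2) (15,16/3) (15,12) (66/13,12)]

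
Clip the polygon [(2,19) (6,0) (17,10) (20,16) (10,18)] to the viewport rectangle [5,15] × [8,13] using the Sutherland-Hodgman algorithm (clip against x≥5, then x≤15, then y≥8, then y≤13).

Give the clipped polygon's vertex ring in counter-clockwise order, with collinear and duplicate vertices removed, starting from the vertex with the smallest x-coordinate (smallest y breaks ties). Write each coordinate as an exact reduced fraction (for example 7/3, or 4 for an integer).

1. After x ≥ 5: [(5,149/8) (5,19/4) (6,0) (17,10) (20,16) (10,18)]
2. After x ≤ 15: [(5,149/8) (5,19/4) (6,0) (15,90/11) (15,17) (10,18)]
3. After y ≥ 8: [(5,149/8) (5,8) (74/5,8) (15,90/11) (15,17) (10,18)]
4. After y ≤ 13: [(5,13) (5,8) (74/5,8) (15,90/11) (15,13)]
5. Canonical ring: [(5,8) (74/5,8) (15,90/11) (15,13) (5,13)]

Clipped polygon: [(5,8) (74/5,8) (15,90/11) (15,13) (5,13)]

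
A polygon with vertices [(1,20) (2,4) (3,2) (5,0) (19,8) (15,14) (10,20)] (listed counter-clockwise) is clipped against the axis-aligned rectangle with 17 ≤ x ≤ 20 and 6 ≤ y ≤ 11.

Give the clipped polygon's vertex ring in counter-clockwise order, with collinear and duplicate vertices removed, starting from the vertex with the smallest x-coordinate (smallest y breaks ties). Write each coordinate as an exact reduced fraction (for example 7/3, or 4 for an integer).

1. After x ≥ 17: [(17,48/7) (19,8) (17,11)]
2. After x ≤ 20: [(17,48/7) (19,8) (17,11)]
3. After y ≥ 6: [(17,48/7) (19,8) (17,11)]
4. After y ≤ 11: [(17,48/7) (19,8) (17,11)]
5. Canonical ring: [(17,48/7) (19,8) (17,11)]

Clipped polygon: [(17,48/7) (19,8) (17,11)]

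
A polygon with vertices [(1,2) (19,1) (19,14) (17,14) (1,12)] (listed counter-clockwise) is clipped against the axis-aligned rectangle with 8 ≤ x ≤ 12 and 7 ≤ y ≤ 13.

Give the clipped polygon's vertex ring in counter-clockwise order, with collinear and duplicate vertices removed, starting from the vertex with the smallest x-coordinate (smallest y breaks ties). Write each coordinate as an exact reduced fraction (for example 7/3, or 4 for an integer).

Clipped polygon: [(8,7) (12,7) (12,13) (9,13) (8,103/8)]

1. After x ≥ 8: [(8,29/18) (19,1) (19,14) (17,14) (8,103/8)]
2. After x ≤ 12: [(8,29/18) (12,25/18) (12,107/8) (8,103/8)]
3. After y ≥ 7: [(8,7) (12,7) (12,107/8) (8,103/8)]
4. After y ≤ 13: [(8,7) (12,7) (12,13) (9,13) (8,103/8)]
5. Canonical ring: [(8,7) (12,7) (12,13) (9,13) (8,103/8)]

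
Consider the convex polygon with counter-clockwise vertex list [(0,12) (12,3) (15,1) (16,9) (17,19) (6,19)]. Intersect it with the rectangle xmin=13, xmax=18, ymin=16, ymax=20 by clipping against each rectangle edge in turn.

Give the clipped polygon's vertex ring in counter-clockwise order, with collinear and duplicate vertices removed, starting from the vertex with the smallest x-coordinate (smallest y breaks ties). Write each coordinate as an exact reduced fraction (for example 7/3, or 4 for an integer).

Clipped polygon: [(13,16) (167/10,16) (17,19) (13,19)]

1. After x ≥ 13: [(13,7/3) (15,1) (16,9) (17,19) (13,19)]
2. After x ≤ 18: [(13,7/3) (15,1) (16,9) (17,19) (13,19)]
3. After y ≥ 16: [(13,16) (167/10,16) (17,19) (13,19)]
4. After y ≤ 20: [(13,16) (167/10,16) (17,19) (13,19)]
5. Canonical ring: [(13,16) (167/10,16) (17,19) (13,19)]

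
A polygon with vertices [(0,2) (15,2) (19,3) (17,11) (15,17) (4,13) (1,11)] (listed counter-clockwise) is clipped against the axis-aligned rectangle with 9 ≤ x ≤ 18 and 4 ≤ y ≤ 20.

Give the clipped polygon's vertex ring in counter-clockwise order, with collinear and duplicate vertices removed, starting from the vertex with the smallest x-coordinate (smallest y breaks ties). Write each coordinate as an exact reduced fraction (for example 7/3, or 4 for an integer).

Clipped polygon: [(9,4) (18,4) (18,7) (17,11) (15,17) (9,163/11)]

1. After x ≥ 9: [(9,2) (15,2) (19,3) (17,11) (15,17) (9,163/11)]
2. After x ≤ 18: [(9,2) (15,2) (18,11/4) (18,7) (17,11) (15,17) (9,163/11)]
3. After y ≥ 4: [(9,4) (18,4) (18,7) (17,11) (15,17) (9,163/11)]
4. After y ≤ 20: [(9,4) (18,4) (18,7) (17,11) (15,17) (9,163/11)]
5. Canonical ring: [(9,4) (18,4) (18,7) (17,11) (15,17) (9,163/11)]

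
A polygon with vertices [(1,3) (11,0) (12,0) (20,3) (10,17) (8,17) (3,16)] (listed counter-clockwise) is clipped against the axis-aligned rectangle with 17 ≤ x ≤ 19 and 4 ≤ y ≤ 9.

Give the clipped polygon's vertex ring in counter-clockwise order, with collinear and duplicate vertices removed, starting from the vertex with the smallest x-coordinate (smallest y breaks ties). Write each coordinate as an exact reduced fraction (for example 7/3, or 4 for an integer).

1. After x ≥ 17: [(17,15/8) (20,3) (17,36/5)]
2. After x ≤ 19: [(17,15/8) (19,21/8) (19,22/5) (17,36/5)]
3. After y ≥ 4: [(17,4) (19,4) (19,22/5) (17,36/5)]
4. After y ≤ 9: [(17,4) (19,4) (19,22/5) (17,36/5)]
5. Canonical ring: [(17,4) (19,4) (19,22/5) (17,36/5)]

Clipped polygon: [(17,4) (19,4) (19,22/5) (17,36/5)]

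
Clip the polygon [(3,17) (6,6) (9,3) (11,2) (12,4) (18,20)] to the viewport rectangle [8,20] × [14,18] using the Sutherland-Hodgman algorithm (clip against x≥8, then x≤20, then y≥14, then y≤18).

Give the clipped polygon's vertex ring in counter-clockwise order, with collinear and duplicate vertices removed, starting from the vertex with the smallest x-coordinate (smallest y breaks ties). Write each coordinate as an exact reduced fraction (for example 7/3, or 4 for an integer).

Clipped polygon: [(8,14) (63/4,14) (69/4,18) (8,18)]

1. After x ≥ 8: [(8,18) (8,4) (9,3) (11,2) (12,4) (18,20)]
2. After x ≤ 20: [(8,18) (8,4) (9,3) (11,2) (12,4) (18,20)]
3. After y ≥ 14: [(8,18) (8,14) (63/4,14) (18,20)]
4. After y ≤ 18: [(8,18) (8,18) (8,14) (63/4,14) (69/4,18)]
5. Canonical ring: [(8,14) (63/4,14) (69/4,18) (8,18)]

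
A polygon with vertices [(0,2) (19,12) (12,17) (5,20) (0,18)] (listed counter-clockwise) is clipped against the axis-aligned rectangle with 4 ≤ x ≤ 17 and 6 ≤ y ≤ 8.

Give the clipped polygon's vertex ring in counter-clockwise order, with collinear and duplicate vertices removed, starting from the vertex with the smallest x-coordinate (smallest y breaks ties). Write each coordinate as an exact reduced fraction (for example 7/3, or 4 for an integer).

Clipped polygon: [(4,6) (38/5,6) (57/5,8) (4,8)]

1. After x ≥ 4: [(4,78/19) (19,12) (12,17) (5,20) (4,98/5)]
2. After x ≤ 17: [(4,78/19) (17,208/19) (17,94/7) (12,17) (5,20) (4,98/5)]
3. After y ≥ 6: [(4,6) (38/5,6) (17,208/19) (17,94/7) (12,17) (5,20) (4,98/5)]
4. After y ≤ 8: [(4,8) (4,6) (38/5,6) (57/5,8)]
5. Canonical ring: [(4,6) (38/5,6) (57/5,8) (4,8)]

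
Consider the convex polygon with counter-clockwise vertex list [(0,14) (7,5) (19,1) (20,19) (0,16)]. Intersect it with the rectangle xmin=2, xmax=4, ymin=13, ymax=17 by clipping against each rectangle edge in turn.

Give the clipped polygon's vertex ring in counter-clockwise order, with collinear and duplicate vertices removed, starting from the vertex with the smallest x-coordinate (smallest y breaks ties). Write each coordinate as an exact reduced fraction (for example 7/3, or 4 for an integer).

Clipped polygon: [(2,13) (4,13) (4,83/5) (2,163/10)]

1. After x ≥ 2: [(2,80/7) (7,5) (19,1) (20,19) (2,163/10)]
2. After x ≤ 4: [(2,80/7) (4,62/7) (4,83/5) (2,163/10)]
3. After y ≥ 13: [(2,13) (4,13) (4,83/5) (2,163/10)]
4. After y ≤ 17: [(2,13) (4,13) (4,83/5) (2,163/10)]
5. Canonical ring: [(2,13) (4,13) (4,83/5) (2,163/10)]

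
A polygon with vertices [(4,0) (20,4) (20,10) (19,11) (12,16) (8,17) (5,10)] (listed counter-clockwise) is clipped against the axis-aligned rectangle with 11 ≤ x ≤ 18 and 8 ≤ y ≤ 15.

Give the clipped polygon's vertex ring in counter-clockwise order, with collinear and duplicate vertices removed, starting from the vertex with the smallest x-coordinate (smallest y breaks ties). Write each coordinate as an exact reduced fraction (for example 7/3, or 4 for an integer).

1. After x ≥ 11: [(11,7/4) (20,4) (20,10) (19,11) (12,16) (11,65/4)]
2. After x ≤ 18: [(11,7/4) (18,7/2) (18,82/7) (12,16) (11,65/4)]
3. After y ≥ 8: [(11,8) (18,8) (18,82/7) (12,16) (11,65/4)]
4. After y ≤ 15: [(11,15) (11,8) (18,8) (18,82/7) (67/5,15)]
5. Canonical ring: [(11,8) (18,8) (18,82/7) (67/5,15) (11,15)]

Clipped polygon: [(11,8) (18,8) (18,82/7) (67/5,15) (11,15)]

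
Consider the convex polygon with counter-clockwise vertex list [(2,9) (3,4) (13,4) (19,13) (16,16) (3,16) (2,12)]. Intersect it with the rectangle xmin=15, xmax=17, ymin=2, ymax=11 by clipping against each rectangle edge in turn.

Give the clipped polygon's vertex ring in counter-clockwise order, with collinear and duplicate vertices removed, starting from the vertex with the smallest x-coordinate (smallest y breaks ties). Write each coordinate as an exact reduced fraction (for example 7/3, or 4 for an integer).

1. After x ≥ 15: [(15,7) (19,13) (16,16) (15,16)]
2. After x ≤ 17: [(15,7) (17,10) (17,15) (16,16) (15,16)]
3. After y ≥ 2: [(15,7) (17,10) (17,15) (16,16) (15,16)]
4. After y ≤ 11: [(15,11) (15,7) (17,10) (17,11)]
5. Canonical ring: [(15,7) (17,10) (17,11) (15,11)]

Clipped polygon: [(15,7) (17,10) (17,11) (15,11)]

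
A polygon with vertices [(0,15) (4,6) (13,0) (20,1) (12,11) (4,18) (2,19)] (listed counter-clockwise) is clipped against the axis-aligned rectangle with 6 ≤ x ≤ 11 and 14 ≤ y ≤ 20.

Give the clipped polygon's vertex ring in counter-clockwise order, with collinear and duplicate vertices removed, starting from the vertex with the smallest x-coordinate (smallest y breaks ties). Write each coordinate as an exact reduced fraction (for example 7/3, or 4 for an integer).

1. After x ≥ 6: [(6,14/3) (13,0) (20,1) (12,11) (6,65/4)]
2. After x ≤ 11: [(6,14/3) (11,4/3) (11,95/8) (6,65/4)]
3. After y ≥ 14: [(6,14) (60/7,14) (6,65/4)]
4. After y ≤ 20: [(6,14) (60/7,14) (6,65/4)]
5. Canonical ring: [(6,14) (60/7,14) (6,65/4)]

Clipped polygon: [(6,14) (60/7,14) (6,65/4)]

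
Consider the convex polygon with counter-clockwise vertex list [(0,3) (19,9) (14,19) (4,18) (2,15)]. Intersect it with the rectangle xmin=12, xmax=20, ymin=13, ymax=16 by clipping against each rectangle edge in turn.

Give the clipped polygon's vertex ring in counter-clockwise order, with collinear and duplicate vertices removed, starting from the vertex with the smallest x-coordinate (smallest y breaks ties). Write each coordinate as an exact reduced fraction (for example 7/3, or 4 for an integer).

Clipped polygon: [(12,13) (17,13) (31/2,16) (12,16)]

1. After x ≥ 12: [(12,129/19) (19,9) (14,19) (12,94/5)]
2. After x ≤ 20: [(12,129/19) (19,9) (14,19) (12,94/5)]
3. After y ≥ 13: [(12,13) (17,13) (14,19) (12,94/5)]
4. After y ≤ 16: [(12,16) (12,13) (17,13) (31/2,16)]
5. Canonical ring: [(12,13) (17,13) (31/2,16) (12,16)]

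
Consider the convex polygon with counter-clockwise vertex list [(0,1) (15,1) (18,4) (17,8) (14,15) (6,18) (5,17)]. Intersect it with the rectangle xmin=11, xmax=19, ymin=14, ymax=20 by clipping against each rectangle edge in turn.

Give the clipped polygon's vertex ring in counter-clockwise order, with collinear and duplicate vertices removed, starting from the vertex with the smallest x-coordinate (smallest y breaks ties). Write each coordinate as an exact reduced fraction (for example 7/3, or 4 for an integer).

Clipped polygon: [(11,14) (101/7,14) (14,15) (11,129/8)]

1. After x ≥ 11: [(11,1) (15,1) (18,4) (17,8) (14,15) (11,129/8)]
2. After x ≤ 19: [(11,1) (15,1) (18,4) (17,8) (14,15) (11,129/8)]
3. After y ≥ 14: [(11,14) (101/7,14) (14,15) (11,129/8)]
4. After y ≤ 20: [(11,14) (101/7,14) (14,15) (11,129/8)]
5. Canonical ring: [(11,14) (101/7,14) (14,15) (11,129/8)]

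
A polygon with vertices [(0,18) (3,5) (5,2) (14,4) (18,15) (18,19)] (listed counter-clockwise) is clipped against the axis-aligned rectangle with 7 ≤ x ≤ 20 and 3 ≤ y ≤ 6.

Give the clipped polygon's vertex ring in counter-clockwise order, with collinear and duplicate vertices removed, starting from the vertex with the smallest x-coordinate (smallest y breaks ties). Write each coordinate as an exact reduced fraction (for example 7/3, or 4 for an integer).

1. After x ≥ 7: [(7,331/18) (7,22/9) (14,4) (18,15) (18,19)]
2. After x ≤ 20: [(7,331/18) (7,22/9) (14,4) (18,15) (18,19)]
3. After y ≥ 3: [(7,331/18) (7,3) (19/2,3) (14,4) (18,15) (18,19)]
4. After y ≤ 6: [(7,6) (7,3) (19/2,3) (14,4) (162/11,6)]
5. Canonical ring: [(7,3) (19/2,3) (14,4) (162/11,6) (7,6)]

Clipped polygon: [(7,3) (19/2,3) (14,4) (162/11,6) (7,6)]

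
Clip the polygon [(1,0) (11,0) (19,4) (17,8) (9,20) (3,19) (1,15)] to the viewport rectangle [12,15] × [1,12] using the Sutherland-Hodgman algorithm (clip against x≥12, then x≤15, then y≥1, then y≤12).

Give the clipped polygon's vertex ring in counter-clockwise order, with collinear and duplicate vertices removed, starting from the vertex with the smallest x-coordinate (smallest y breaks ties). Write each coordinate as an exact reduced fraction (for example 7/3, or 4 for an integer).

1. After x ≥ 12: [(12,1/2) (19,4) (17,8) (12,31/2)]
2. After x ≤ 15: [(12,1/2) (15,2) (15,11) (12,31/2)]
3. After y ≥ 1: [(12,1) (13,1) (15,2) (15,11) (12,31/2)]
4. After y ≤ 12: [(12,12) (12,1) (13,1) (15,2) (15,11) (43/3,12)]
5. Canonical ring: [(12,1) (13,1) (15,2) (15,11) (43/3,12) (12,12)]

Clipped polygon: [(12,1) (13,1) (15,2) (15,11) (43/3,12) (12,12)]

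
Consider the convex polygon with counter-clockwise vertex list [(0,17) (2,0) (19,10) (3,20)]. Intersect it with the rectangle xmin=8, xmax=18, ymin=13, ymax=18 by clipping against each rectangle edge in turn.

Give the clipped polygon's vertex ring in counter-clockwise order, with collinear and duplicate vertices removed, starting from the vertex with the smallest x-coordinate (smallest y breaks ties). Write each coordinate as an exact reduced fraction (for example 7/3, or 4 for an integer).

1. After x ≥ 8: [(8,60/17) (19,10) (8,135/8)]
2. After x ≤ 18: [(8,60/17) (18,160/17) (18,85/8) (8,135/8)]
3. After y ≥ 13: [(8,13) (71/5,13) (8,135/8)]
4. After y ≤ 18: [(8,13) (71/5,13) (8,135/8)]
5. Canonical ring: [(8,13) (71/5,13) (8,135/8)]

Clipped polygon: [(8,13) (71/5,13) (8,135/8)]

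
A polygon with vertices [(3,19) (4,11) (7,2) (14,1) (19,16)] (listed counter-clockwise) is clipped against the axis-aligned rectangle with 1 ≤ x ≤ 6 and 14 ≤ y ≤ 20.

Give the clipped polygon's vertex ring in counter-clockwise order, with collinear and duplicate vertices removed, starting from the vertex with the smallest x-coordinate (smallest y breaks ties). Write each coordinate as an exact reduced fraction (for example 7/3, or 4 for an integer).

Clipped polygon: [(3,19) (29/8,14) (6,14) (6,295/16)]

1. After x ≥ 1: [(3,19) (4,11) (7,2) (14,1) (19,16)]
2. After x ≤ 6: [(6,295/16) (3,19) (4,11) (6,5)]
3. After y ≥ 14: [(6,14) (6,295/16) (3,19) (29/8,14)]
4. After y ≤ 20: [(6,14) (6,295/16) (3,19) (29/8,14)]
5. Canonical ring: [(3,19) (29/8,14) (6,14) (6,295/16)]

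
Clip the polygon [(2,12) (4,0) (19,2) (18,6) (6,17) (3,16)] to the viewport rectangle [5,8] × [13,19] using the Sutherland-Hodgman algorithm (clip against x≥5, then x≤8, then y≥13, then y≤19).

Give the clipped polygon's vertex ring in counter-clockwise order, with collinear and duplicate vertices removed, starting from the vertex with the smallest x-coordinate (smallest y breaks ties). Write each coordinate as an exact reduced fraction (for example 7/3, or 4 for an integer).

1. After x ≥ 5: [(5,2/15) (19,2) (18,6) (6,17) (5,50/3)]
2. After x ≤ 8: [(5,2/15) (8,8/15) (8,91/6) (6,17) (5,50/3)]
3. After y ≥ 13: [(5,13) (8,13) (8,91/6) (6,17) (5,50/3)]
4. After y ≤ 19: [(5,13) (8,13) (8,91/6) (6,17) (5,50/3)]
5. Canonical ring: [(5,13) (8,13) (8,91/6) (6,17) (5,50/3)]

Clipped polygon: [(5,13) (8,13) (8,91/6) (6,17) (5,50/3)]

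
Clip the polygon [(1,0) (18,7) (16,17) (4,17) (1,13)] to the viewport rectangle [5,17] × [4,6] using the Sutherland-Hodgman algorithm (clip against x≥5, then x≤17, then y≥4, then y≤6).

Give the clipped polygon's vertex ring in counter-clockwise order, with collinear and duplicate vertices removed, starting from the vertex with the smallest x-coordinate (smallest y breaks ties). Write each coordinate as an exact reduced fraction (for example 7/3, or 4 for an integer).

Clipped polygon: [(5,4) (75/7,4) (109/7,6) (5,6)]

1. After x ≥ 5: [(5,28/17) (18,7) (16,17) (5,17)]
2. After x ≤ 17: [(5,28/17) (17,112/17) (17,12) (16,17) (5,17)]
3. After y ≥ 4: [(5,4) (75/7,4) (17,112/17) (17,12) (16,17) (5,17)]
4. After y ≤ 6: [(5,6) (5,4) (75/7,4) (109/7,6)]
5. Canonical ring: [(5,4) (75/7,4) (109/7,6) (5,6)]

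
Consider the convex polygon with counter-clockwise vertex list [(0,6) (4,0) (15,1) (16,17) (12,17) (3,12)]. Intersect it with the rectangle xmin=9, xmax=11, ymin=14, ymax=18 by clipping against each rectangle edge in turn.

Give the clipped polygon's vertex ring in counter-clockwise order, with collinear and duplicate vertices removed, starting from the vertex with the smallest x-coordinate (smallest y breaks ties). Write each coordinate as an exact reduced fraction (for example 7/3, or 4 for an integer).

1. After x ≥ 9: [(9,5/11) (15,1) (16,17) (12,17) (9,46/3)]
2. After x ≤ 11: [(9,5/11) (11,7/11) (11,148/9) (9,46/3)]
3. After y ≥ 14: [(9,14) (11,14) (11,148/9) (9,46/3)]
4. After y ≤ 18: [(9,14) (11,14) (11,148/9) (9,46/3)]
5. Canonical ring: [(9,14) (11,14) (11,148/9) (9,46/3)]

Clipped polygon: [(9,14) (11,14) (11,148/9) (9,46/3)]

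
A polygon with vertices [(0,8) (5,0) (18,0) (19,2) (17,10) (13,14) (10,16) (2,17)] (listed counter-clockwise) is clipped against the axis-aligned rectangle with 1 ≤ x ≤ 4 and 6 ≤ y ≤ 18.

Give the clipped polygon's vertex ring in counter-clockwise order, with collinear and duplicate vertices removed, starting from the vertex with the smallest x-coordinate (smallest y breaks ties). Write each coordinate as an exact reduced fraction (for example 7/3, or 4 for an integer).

Clipped polygon: [(1,32/5) (5/4,6) (4,6) (4,67/4) (2,17) (1,25/2)]

1. After x ≥ 1: [(1,25/2) (1,32/5) (5,0) (18,0) (19,2) (17,10) (13,14) (10,16) (2,17)]
2. After x ≤ 4: [(1,25/2) (1,32/5) (4,8/5) (4,67/4) (2,17)]
3. After y ≥ 6: [(1,25/2) (1,32/5) (5/4,6) (4,6) (4,67/4) (2,17)]
4. After y ≤ 18: [(1,25/2) (1,32/5) (5/4,6) (4,6) (4,67/4) (2,17)]
5. Canonical ring: [(1,32/5) (5/4,6) (4,6) (4,67/4) (2,17) (1,25/2)]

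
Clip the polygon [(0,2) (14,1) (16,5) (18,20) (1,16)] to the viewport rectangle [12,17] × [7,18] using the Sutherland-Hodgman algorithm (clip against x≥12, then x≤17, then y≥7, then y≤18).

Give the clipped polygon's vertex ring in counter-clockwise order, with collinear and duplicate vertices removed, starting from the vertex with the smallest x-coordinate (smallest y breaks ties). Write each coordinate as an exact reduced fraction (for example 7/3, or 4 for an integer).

Clipped polygon: [(12,7) (244/15,7) (17,25/2) (17,18) (12,18)]

1. After x ≥ 12: [(12,8/7) (14,1) (16,5) (18,20) (12,316/17)]
2. After x ≤ 17: [(12,8/7) (14,1) (16,5) (17,25/2) (17,336/17) (12,316/17)]
3. After y ≥ 7: [(12,7) (244/15,7) (17,25/2) (17,336/17) (12,316/17)]
4. After y ≤ 18: [(12,18) (12,7) (244/15,7) (17,25/2) (17,18)]
5. Canonical ring: [(12,7) (244/15,7) (17,25/2) (17,18) (12,18)]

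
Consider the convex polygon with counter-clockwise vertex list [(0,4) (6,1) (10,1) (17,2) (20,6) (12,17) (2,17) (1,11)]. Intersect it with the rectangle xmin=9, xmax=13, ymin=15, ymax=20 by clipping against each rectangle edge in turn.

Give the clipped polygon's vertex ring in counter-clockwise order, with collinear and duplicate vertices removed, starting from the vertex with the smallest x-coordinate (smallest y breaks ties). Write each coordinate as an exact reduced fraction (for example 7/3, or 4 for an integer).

Clipped polygon: [(9,15) (13,15) (13,125/8) (12,17) (9,17)]

1. After x ≥ 9: [(9,1) (10,1) (17,2) (20,6) (12,17) (9,17)]
2. After x ≤ 13: [(9,1) (10,1) (13,10/7) (13,125/8) (12,17) (9,17)]
3. After y ≥ 15: [(9,15) (13,15) (13,125/8) (12,17) (9,17)]
4. After y ≤ 20: [(9,15) (13,15) (13,125/8) (12,17) (9,17)]
5. Canonical ring: [(9,15) (13,15) (13,125/8) (12,17) (9,17)]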